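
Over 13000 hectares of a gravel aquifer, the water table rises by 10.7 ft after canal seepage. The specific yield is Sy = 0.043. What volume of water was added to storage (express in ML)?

A = 13000 hectares = 1.3 × 10^8 m²
Δh = 10.7 ft = 3.261 m
ΔV = Sy × A × Δh = 0.043 × 1.3 × 10^8 m² × 3.261 m = 1.823 × 10^7 m³
ΔV = 1.823 × 10^7 m³ = 18230 ML

ΔV ≈ 18200 ML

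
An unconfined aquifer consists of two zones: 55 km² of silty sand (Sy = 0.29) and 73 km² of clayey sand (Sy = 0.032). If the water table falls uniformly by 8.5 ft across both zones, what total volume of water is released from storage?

ΔV ≈ 4.74 × 10^7 m³

A₁ = 55 km² = 5.5 × 10^7 m²; A₂ = 73 km² = 7.3 × 10^7 m²
Δh = 8.5 ft = 2.591 m
ΔV₁ = 0.29 × 5.5 × 10^7 × 2.591 = 4.132 × 10^7 m³
ΔV₂ = 0.032 × 7.3 × 10^7 × 2.591 = 6.052 × 10^6 m³
ΔV = ΔV₁ + ΔV₂ = 4.738 × 10^7 m³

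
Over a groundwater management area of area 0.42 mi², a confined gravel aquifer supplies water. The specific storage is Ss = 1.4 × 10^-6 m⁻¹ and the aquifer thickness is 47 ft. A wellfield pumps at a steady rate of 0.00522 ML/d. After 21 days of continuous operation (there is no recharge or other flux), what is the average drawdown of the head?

b = 47 ft = 14.33 m
S = Ss × b = 1.4 × 10^-6 m⁻¹ × 14.33 m = 2.006 × 10^-5
A = 0.42 mi² = 1.088 × 10^6 m²
Q = 0.00522 ML/d = 5.22 m³/d
ΔV = Q × t = 5.22 m³/d × 21 d = 109.6 m³
Δh = ΔV / (S × A) = 109.6 / (2.006 × 10^-5 × 1.088 × 10^6) = 5.025 m

Δh ≈ 5.02 m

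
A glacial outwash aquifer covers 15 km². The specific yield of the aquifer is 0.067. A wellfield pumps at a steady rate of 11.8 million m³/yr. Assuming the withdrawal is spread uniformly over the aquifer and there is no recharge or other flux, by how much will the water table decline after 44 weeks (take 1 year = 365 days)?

A = 15 km² = 1.5 × 10^7 m²
Q = 11.8 million m³/yr = 32330 m³/d
t = 44 weeks = 308 d
ΔV = Q × t = 32330 m³/d × 308 d = 9.957 × 10^6 m³
Δh = ΔV / (Sy × A) = 9.957 × 10^6 / (0.067 × 1.5 × 10^7) = 9.908 m

Δh ≈ 9.91 m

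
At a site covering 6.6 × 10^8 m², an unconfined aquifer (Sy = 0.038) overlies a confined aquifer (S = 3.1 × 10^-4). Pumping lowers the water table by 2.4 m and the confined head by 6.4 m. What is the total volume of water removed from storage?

Unconfined: ΔV_u = Sy × A × Δh_u = 0.038 × 6.6 × 10^8 × 2.4 = 6.019 × 10^7 m³
Confined: ΔV_c = S × A × Δh_c = 3.1 × 10^-4 × 6.6 × 10^8 × 6.4 = 1.309 × 10^6 m³
Total ΔV = 6.019 × 10^7 + 1.309 × 10^6 = 6.15 × 10^7 m³

ΔV ≈ 6.15 × 10^7 m³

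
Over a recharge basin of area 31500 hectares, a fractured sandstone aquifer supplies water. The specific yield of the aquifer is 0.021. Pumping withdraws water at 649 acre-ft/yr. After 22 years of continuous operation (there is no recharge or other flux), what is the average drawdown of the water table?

A = 31500 hectares = 3.15 × 10^8 m²
Q = 649 acre-ft/yr = 2193 m³/d
t = 22 years = 8030 d
ΔV = Q × t = 2193 m³/d × 8030 d = 1.761 × 10^7 m³
Δh = ΔV / (Sy × A) = 1.761 × 10^7 / (0.021 × 3.15 × 10^8) = 2.662 m

Δh ≈ 2.66 m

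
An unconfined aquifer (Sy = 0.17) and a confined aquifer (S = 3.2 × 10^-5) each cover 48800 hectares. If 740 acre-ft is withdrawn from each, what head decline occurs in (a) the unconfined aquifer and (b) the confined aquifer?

A = 48800 hectares = 4.88 × 10^8 m²
ΔV = 740 acre-ft = 9.128 × 10^5 m³
Unconfined: Δh_u = ΔV/(Sy·A) = 9.128 × 10^5/(0.17 × 4.88 × 10^8) = 0.011 m
Confined: Δh_c = ΔV/(S·A) = 9.128 × 10^5/(3.2 × 10^-5 × 4.88 × 10^8) = 58.45 m

Δh_u ≈ 0.011 m; Δh_c ≈ 58.5 m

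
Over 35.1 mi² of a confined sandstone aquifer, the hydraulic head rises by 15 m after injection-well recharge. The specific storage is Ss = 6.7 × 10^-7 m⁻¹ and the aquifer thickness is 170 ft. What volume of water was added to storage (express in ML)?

b = 170 ft = 51.82 m
S = Ss × b = 6.7 × 10^-7 m⁻¹ × 51.82 m = 3.472 × 10^-5
A = 35.1 mi² = 9.091 × 10^7 m²
ΔV = S × A × Δh = 3.472 × 10^-5 × 9.091 × 10^7 m² × 15 m = 47340 m³
ΔV = 47340 m³ = 47.34 ML

ΔV ≈ 47.3 ML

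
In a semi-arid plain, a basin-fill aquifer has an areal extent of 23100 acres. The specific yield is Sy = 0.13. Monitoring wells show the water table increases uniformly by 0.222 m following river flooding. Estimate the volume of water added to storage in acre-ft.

A = 23100 acres = 9.348 × 10^7 m²
ΔV = Sy × A × Δh = 0.13 × 9.348 × 10^7 m² × 0.222 m = 2.698 × 10^6 m³
ΔV = 2.698 × 10^6 m³ = 2187 acre-ft

ΔV ≈ 2190 acre-ft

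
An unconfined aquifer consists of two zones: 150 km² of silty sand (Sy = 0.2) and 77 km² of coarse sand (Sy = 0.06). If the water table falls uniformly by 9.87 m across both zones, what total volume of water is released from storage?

ΔV ≈ 3.42 × 10^8 m³

A₁ = 150 km² = 1.5 × 10^8 m²; A₂ = 77 km² = 7.7 × 10^7 m²
ΔV₁ = 0.2 × 1.5 × 10^8 × 9.87 = 2.961 × 10^8 m³
ΔV₂ = 0.06 × 7.7 × 10^7 × 9.87 = 4.56 × 10^7 m³
ΔV = ΔV₁ + ΔV₂ = 3.417 × 10^8 m³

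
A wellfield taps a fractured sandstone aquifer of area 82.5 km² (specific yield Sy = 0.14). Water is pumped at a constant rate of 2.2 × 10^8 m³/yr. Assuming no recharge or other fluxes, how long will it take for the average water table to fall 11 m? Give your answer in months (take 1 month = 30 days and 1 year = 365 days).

A = 82.5 km² = 8.25 × 10^7 m²
ΔV = Sy × A × Δh = 0.14 × 8.25 × 10^7 × 11 = 1.271 × 10^8 m³
Q = 2.2 × 10^8 m³/yr = 6.027 × 10^5 m³/d
t = ΔV / Q = 1.271 × 10^8 m³ / 6.027 × 10^5 m³/d = 210.8 d
t = 210.8 d ≈ 7.026 months

t ≈ 7.03 months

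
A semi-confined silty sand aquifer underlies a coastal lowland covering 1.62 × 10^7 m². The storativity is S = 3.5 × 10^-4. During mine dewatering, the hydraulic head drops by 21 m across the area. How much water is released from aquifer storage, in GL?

ΔV ≈ 0.119 GL

ΔV = S × A × Δh = 3.5 × 10^-4 × 1.62 × 10^7 m² × 21 m = 1.191 × 10^5 m³
ΔV = 1.191 × 10^5 m³ = 0.1191 GL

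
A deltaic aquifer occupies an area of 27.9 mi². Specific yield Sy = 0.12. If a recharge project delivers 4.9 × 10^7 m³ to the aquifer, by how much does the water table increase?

A = 27.9 mi² = 7.226 × 10^7 m²
Δh = ΔV / (Sy × A) = 4.9 × 10^7 m³ / (0.12 × 7.226 × 10^7 m²) = 5.651 m

Δh ≈ 5.65 m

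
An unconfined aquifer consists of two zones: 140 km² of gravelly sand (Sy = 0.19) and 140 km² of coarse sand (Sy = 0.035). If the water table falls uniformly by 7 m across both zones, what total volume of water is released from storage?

A₁ = 140 km² = 1.4 × 10^8 m²; A₂ = 140 km² = 1.4 × 10^8 m²
ΔV₁ = 0.19 × 1.4 × 10^8 × 7 = 1.862 × 10^8 m³
ΔV₂ = 0.035 × 1.4 × 10^8 × 7 = 3.43 × 10^7 m³
ΔV = ΔV₁ + ΔV₂ = 2.205 × 10^8 m³

ΔV ≈ 2.21 × 10^8 m³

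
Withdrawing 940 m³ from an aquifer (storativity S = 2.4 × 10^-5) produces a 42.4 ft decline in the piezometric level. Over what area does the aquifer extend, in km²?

A ≈ 3.03 km²

Δh = 42.4 ft = 12.92 m
A = ΔV / (S × Δh) = 940 / (2.4 × 10^-5 × 12.92) = 3.031 × 10^6 m²
A = 3.031 × 10^6 m² = 3.031 km²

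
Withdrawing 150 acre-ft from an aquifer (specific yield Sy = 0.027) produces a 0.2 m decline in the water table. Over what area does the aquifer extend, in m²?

A ≈ 3.43 × 10^7 m²

ΔV = 150 acre-ft = 1.85 × 10^5 m³
A = ΔV / (Sy × Δh) = 1.85 × 10^5 / (0.027 × 0.2) = 3.426 × 10^7 m²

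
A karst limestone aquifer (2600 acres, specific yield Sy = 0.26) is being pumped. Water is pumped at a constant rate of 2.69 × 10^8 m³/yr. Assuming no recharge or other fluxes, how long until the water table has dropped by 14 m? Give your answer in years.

t ≈ 0.142 years

A = 2600 acres = 1.052 × 10^7 m²
ΔV = Sy × A × Δh = 0.26 × 1.052 × 10^7 × 14 = 3.83 × 10^7 m³
Q = 2.69 × 10^8 m³/yr = 7.37 × 10^5 m³/d
t = ΔV / Q = 3.83 × 10^7 m³ / 7.37 × 10^5 m³/d = 51.97 d
t = 51.97 d ≈ 0.1424 years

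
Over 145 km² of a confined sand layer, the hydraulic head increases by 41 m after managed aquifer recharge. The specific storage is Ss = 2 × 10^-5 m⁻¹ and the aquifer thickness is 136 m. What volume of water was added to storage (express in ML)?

S = Ss × b = 2 × 10^-5 m⁻¹ × 136 m = 2.72 × 10^-3
A = 145 km² = 1.45 × 10^8 m²
ΔV = S × A × Δh = 0.00272 × 1.45 × 10^8 m² × 41 m = 1.617 × 10^7 m³
ΔV = 1.617 × 10^7 m³ = 16170 ML

ΔV ≈ 16200 ML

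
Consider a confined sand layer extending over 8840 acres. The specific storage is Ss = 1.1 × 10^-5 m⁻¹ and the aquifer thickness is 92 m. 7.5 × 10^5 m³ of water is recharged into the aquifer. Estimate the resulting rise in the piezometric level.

Δh ≈ 20.7 m

S = Ss × b = 1.1 × 10^-5 m⁻¹ × 92 m = 1.012 × 10^-3
A = 8840 acres = 3.577 × 10^7 m²
Δh = ΔV / (S × A) = 7.5 × 10^5 m³ / (0.001012 × 3.577 × 10^7 m²) = 20.72 m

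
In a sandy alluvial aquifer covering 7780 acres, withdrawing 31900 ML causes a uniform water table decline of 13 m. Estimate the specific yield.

A = 7780 acres = 3.148 × 10^7 m²
ΔV = 31900 ML = 3.19 × 10^7 m³
Sy = ΔV / (A × Δh) = 3.19 × 10^7 m³ / (3.148 × 10^7 m² × 13 m) = 0.07794

Sy ≈ 0.078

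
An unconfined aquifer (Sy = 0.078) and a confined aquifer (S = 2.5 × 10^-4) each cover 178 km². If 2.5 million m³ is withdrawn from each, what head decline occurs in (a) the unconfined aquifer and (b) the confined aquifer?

A = 178 km² = 1.78 × 10^8 m²
ΔV = 2.5 million m³ = 2.5 × 10^6 m³
Unconfined: Δh_u = ΔV/(Sy·A) = 2.5 × 10^6/(0.078 × 1.78 × 10^8) = 0.1801 m
Confined: Δh_c = ΔV/(S·A) = 2.5 × 10^6/(2.5 × 10^-4 × 1.78 × 10^8) = 56.18 m

Δh_u ≈ 0.18 m; Δh_c ≈ 56.2 m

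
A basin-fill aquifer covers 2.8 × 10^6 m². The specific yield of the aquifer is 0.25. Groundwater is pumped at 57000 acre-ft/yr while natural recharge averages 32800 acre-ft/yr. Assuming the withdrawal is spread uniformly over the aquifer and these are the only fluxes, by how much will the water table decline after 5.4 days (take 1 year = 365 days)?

Net abstraction = 57000 − 32800 = 24200 acre-ft/yr
Q_net = 24200 acre-ft/yr = 81780 m³/d
ΔV = Q × t = 81780 m³/d × 5.4 d = 4.416 × 10^5 m³
Δh = ΔV / (Sy × A) = 4.416 × 10^5 / (0.25 × 2.8 × 10^6) = 0.6309 m

Δh ≈ 0.631 m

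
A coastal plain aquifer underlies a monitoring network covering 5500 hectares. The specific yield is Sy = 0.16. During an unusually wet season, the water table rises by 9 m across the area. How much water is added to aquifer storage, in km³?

A = 5500 hectares = 5.5 × 10^7 m²
ΔV = Sy × A × Δh = 0.16 × 5.5 × 10^7 m² × 9 m = 7.92 × 10^7 m³
ΔV = 7.92 × 10^7 m³ = 0.0792 km³

ΔV ≈ 0.0792 km³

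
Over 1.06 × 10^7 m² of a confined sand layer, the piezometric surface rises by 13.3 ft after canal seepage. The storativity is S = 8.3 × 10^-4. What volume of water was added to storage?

Δh = 13.3 ft = 4.054 m
ΔV = S × A × Δh = 8.3 × 10^-4 × 1.06 × 10^7 m² × 4.054 m = 35670 m³

ΔV ≈ 35700 m³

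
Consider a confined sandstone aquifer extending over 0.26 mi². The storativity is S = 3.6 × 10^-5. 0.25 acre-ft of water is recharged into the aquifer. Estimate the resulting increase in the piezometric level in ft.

A = 0.26 mi² = 6.734 × 10^5 m²
ΔV = 0.25 acre-ft = 308.4 m³
Δh = ΔV / (S × A) = 308.4 m³ / (3.6 × 10^-5 × 6.734 × 10^5 m²) = 12.72 m
Δh = 12.72 m = 41.73 ft

Δh ≈ 41.7 ft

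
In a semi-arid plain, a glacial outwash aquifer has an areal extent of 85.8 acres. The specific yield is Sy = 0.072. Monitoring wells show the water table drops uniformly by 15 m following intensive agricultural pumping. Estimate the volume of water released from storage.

ΔV ≈ 3.75 × 10^5 m³

A = 85.8 acres = 3.472 × 10^5 m²
ΔV = Sy × A × Δh = 0.072 × 3.472 × 10^5 m² × 15 m = 3.75 × 10^5 m³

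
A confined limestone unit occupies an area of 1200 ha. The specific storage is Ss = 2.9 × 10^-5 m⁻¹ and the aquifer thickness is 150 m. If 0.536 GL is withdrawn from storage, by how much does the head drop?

S = Ss × b = 2.9 × 10^-5 m⁻¹ × 150 m = 4.35 × 10^-3
A = 1200 ha = 1.2 × 10^7 m²
ΔV = 0.536 GL = 5.36 × 10^5 m³
Δh = ΔV / (S × A) = 5.36 × 10^5 m³ / (0.00435 × 1.2 × 10^7 m²) = 10.27 m

Δh ≈ 10.3 m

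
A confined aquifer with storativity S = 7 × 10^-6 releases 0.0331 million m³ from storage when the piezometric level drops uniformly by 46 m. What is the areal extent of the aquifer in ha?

ΔV = 0.0331 million m³ = 33100 m³
A = ΔV / (S × Δh) = 33100 / (7 × 10^-6 × 46) = 1.028 × 10^8 m²
A = 1.028 × 10^8 m² = 10280 ha

A ≈ 10300 ha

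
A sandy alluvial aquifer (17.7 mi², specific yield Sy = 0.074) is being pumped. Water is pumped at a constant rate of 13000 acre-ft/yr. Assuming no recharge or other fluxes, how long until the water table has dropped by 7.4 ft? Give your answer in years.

A = 17.7 mi² = 4.584 × 10^7 m²
Δh = 7.4 ft = 2.256 m
ΔV = Sy × A × Δh = 0.074 × 4.584 × 10^7 × 2.256 = 7.652 × 10^6 m³
Q = 13000 acre-ft/yr = 43930 m³/d
t = ΔV / Q = 7.652 × 10^6 m³ / 43930 m³/d = 174.2 d
t = 174.2 d ≈ 0.4772 years

t ≈ 0.477 years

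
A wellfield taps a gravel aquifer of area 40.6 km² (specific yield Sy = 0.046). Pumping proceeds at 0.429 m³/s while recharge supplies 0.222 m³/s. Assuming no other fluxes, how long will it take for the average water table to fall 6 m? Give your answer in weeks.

A = 40.6 km² = 4.06 × 10^7 m²
ΔV = Sy × A × Δh = 0.046 × 4.06 × 10^7 × 6 = 1.121 × 10^7 m³
Net withdrawal = 0.429 − 0.222 = 0.207 m³/s = 17880 m³/d
t = ΔV / Q = 1.121 × 10^7 m³ / 17880 m³/d = 626.5 d
t = 626.5 d ≈ 89.51 weeks

t ≈ 89.5 weeks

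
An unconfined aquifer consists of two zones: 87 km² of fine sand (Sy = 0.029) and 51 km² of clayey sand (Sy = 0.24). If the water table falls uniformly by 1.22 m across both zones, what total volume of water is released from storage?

ΔV ≈ 1.8 × 10^7 m³

A₁ = 87 km² = 8.7 × 10^7 m²; A₂ = 51 km² = 5.1 × 10^7 m²
ΔV₁ = 0.029 × 8.7 × 10^7 × 1.22 = 3.078 × 10^6 m³
ΔV₂ = 0.24 × 5.1 × 10^7 × 1.22 = 1.493 × 10^7 m³
ΔV = ΔV₁ + ΔV₂ = 1.801 × 10^7 m³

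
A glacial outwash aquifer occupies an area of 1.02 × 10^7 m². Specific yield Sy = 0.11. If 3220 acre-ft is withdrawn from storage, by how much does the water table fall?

ΔV = 3220 acre-ft = 3.972 × 10^6 m³
Δh = ΔV / (Sy × A) = 3.972 × 10^6 m³ / (0.11 × 1.02 × 10^7 m²) = 3.54 m

Δh ≈ 3.54 m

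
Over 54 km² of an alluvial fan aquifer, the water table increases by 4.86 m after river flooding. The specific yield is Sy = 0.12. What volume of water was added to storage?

A = 54 km² = 5.4 × 10^7 m²
ΔV = Sy × A × Δh = 0.12 × 5.4 × 10^7 m² × 4.86 m = 3.149 × 10^7 m³

ΔV ≈ 3.15 × 10^7 m³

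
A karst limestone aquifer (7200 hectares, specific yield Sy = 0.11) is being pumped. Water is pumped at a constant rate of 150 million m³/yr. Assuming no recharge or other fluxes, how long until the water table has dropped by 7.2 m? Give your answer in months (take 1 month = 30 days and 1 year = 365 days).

t ≈ 4.63 months

A = 7200 hectares = 7.2 × 10^7 m²
ΔV = Sy × A × Δh = 0.11 × 7.2 × 10^7 × 7.2 = 5.702 × 10^7 m³
Q = 150 million m³/yr = 4.11 × 10^5 m³/d
t = ΔV / Q = 5.702 × 10^7 m³ / 4.11 × 10^5 m³/d = 138.8 d
t = 138.8 d ≈ 4.625 months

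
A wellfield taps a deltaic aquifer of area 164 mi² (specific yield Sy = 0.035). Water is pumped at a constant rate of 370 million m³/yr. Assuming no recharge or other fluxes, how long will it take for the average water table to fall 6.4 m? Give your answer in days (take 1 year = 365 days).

A = 164 mi² = 4.248 × 10^8 m²
ΔV = Sy × A × Δh = 0.035 × 4.248 × 10^8 × 6.4 = 9.515 × 10^7 m³
Q = 370 million m³/yr = 1.014 × 10^6 m³/d
t = ΔV / Q = 9.515 × 10^7 m³ / 1.014 × 10^6 m³/d = 93.86 d

t ≈ 93.9 days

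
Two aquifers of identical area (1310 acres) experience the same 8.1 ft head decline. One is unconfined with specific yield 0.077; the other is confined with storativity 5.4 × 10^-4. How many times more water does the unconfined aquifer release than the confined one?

ΔV_u / ΔV_c ≈ 143

A = 1310 acres = 5.301 × 10^6 m²
Δh = 8.1 ft = 2.469 m
Unconfined: ΔV_u = Sy × A × Δh = 0.077 × 5.301 × 10^6 × 2.469 = 1.008 × 10^6 m³
Confined: ΔV_c = S × A × Δh = 5.4 × 10^-4 × 5.301 × 10^6 × 2.469 = 7068 m³
Ratio = ΔV_u / ΔV_c = Sy / S = 0.077 / 5.4 × 10^-4 = 142.6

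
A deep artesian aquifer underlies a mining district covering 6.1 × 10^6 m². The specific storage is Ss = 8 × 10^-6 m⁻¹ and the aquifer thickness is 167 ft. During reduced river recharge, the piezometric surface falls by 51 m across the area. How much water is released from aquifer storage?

b = 167 ft = 50.9 m
S = Ss × b = 8 × 10^-6 m⁻¹ × 50.9 m = 4.072 × 10^-4
ΔV = S × A × Δh = 4.072 × 10^-4 × 6.1 × 10^6 m² × 51 m = 1.267 × 10^5 m³

ΔV ≈ 1.27 × 10^5 m³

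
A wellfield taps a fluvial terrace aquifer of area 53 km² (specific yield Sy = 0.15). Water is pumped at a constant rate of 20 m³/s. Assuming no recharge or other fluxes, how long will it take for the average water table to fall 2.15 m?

t ≈ 9.89 days

A = 53 km² = 5.3 × 10^7 m²
ΔV = Sy × A × Δh = 0.15 × 5.3 × 10^7 × 2.15 = 1.709 × 10^7 m³
Q = 20 m³/s = 1.728 × 10^6 m³/d
t = ΔV / Q = 1.709 × 10^7 m³ / 1.728 × 10^6 m³/d = 9.891 d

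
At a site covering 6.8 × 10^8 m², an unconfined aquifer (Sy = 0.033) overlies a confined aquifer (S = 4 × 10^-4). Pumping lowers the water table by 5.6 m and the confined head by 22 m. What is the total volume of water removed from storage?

Unconfined: ΔV_u = Sy × A × Δh_u = 0.033 × 6.8 × 10^8 × 5.6 = 1.257 × 10^8 m³
Confined: ΔV_c = S × A × Δh_c = 4 × 10^-4 × 6.8 × 10^8 × 22 = 5.984 × 10^6 m³
Total ΔV = 1.257 × 10^8 + 5.984 × 10^6 = 1.316 × 10^8 m³

ΔV ≈ 1.32 × 10^8 m³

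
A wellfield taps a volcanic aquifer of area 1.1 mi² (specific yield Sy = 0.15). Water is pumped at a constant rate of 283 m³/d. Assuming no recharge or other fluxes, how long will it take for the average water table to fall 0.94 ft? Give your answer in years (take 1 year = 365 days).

A = 1.1 mi² = 2.849 × 10^6 m²
Δh = 0.94 ft = 0.2865 m
ΔV = Sy × A × Δh = 0.15 × 2.849 × 10^6 × 0.2865 = 1.224 × 10^5 m³
t = ΔV / Q = 1.224 × 10^5 m³ / 283 m³/d = 432.7 d
t = 432.7 d ≈ 1.185 years

t ≈ 1.19 years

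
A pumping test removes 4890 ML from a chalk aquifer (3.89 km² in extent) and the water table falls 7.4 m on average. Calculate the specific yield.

A = 3.89 km² = 3.89 × 10^6 m²
ΔV = 4890 ML = 4.89 × 10^6 m³
Sy = ΔV / (A × Δh) = 4.89 × 10^6 m³ / (3.89 × 10^6 m² × 7.4 m) = 0.1699

Sy ≈ 0.17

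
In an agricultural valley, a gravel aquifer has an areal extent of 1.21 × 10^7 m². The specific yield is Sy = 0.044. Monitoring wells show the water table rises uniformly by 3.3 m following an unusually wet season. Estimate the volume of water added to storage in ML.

ΔV ≈ 1760 ML

ΔV = Sy × A × Δh = 0.044 × 1.21 × 10^7 m² × 3.3 m = 1.757 × 10^6 m³
ΔV = 1.757 × 10^6 m³ = 1757 ML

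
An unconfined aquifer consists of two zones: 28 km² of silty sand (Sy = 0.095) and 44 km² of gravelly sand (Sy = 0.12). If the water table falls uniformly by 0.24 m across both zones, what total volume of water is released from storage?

A₁ = 28 km² = 2.8 × 10^7 m²; A₂ = 44 km² = 4.4 × 10^7 m²
ΔV₁ = 0.095 × 2.8 × 10^7 × 0.24 = 6.384 × 10^5 m³
ΔV₂ = 0.12 × 4.4 × 10^7 × 0.24 = 1.267 × 10^6 m³
ΔV = ΔV₁ + ΔV₂ = 1.906 × 10^6 m³

ΔV ≈ 1.91 × 10^6 m³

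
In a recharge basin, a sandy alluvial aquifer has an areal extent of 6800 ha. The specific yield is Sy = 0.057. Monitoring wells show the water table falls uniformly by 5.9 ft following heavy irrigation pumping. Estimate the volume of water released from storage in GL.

A = 6800 ha = 6.8 × 10^7 m²
Δh = 5.9 ft = 1.798 m
ΔV = Sy × A × Δh = 0.057 × 6.8 × 10^7 m² × 1.798 m = 6.97 × 10^6 m³
ΔV = 6.97 × 10^6 m³ = 6.97 GL

ΔV ≈ 6.97 GL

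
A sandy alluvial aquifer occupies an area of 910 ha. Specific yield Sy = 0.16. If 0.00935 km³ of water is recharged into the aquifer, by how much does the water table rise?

A = 910 ha = 9.1 × 10^6 m²
ΔV = 0.00935 km³ = 9.35 × 10^6 m³
Δh = ΔV / (Sy × A) = 9.35 × 10^6 m³ / (0.16 × 9.1 × 10^6 m²) = 6.422 m

Δh ≈ 6.42 m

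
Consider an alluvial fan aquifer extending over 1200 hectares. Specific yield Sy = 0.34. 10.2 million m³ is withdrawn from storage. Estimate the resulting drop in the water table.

A = 1200 hectares = 1.2 × 10^7 m²
ΔV = 10.2 million m³ = 1.02 × 10^7 m³
Δh = ΔV / (Sy × A) = 1.02 × 10^7 m³ / (0.34 × 1.2 × 10^7 m²) = 2.5 m

Δh ≈ 2.5 m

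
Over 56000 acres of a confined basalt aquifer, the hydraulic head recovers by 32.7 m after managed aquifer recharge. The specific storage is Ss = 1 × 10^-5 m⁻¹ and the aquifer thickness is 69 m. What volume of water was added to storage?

ΔV ≈ 5.11 × 10^6 m³

S = Ss × b = 1 × 10^-5 m⁻¹ × 69 m = 6.9 × 10^-4
A = 56000 acres = 2.266 × 10^8 m²
ΔV = S × A × Δh = 6.9 × 10^-4 × 2.266 × 10^8 m² × 32.7 m = 5.113 × 10^6 m³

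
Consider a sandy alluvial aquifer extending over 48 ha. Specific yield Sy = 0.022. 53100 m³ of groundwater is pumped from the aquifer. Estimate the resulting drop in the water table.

Δh ≈ 5.03 m

A = 48 ha = 4.8 × 10^5 m²
Δh = ΔV / (Sy × A) = 53100 m³ / (0.022 × 4.8 × 10^5 m²) = 5.028 m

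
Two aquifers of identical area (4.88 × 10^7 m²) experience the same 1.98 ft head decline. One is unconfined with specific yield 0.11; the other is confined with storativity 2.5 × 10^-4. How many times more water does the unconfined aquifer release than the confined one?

Δh = 1.98 ft = 0.6035 m
Unconfined: ΔV_u = Sy × A × Δh = 0.11 × 4.88 × 10^7 × 0.6035 = 3.24 × 10^6 m³
Confined: ΔV_c = S × A × Δh = 2.5 × 10^-4 × 4.88 × 10^7 × 0.6035 = 7363 m³
Ratio = ΔV_u / ΔV_c = Sy / S = 0.11 / 2.5 × 10^-4 = 440

ΔV_u / ΔV_c ≈ 440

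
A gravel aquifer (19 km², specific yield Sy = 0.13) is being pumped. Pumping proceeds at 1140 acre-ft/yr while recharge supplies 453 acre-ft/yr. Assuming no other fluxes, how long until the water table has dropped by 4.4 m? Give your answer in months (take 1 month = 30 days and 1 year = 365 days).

A = 19 km² = 1.9 × 10^7 m²
ΔV = Sy × A × Δh = 0.13 × 1.9 × 10^7 × 4.4 = 1.087 × 10^7 m³
Net withdrawal = 1140 − 453 = 687 acre-ft/yr = 2322 m³/d
t = ΔV / Q = 1.087 × 10^7 m³ / 2322 m³/d = 4681 d
t = 4681 d ≈ 156 months

t ≈ 156 months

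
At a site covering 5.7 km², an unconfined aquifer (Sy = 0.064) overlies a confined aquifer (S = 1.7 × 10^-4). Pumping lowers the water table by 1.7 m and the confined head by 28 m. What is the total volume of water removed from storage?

ΔV ≈ 6.47 × 10^5 m³

A = 5.7 km² = 5.7 × 10^6 m²
Unconfined: ΔV_u = Sy × A × Δh_u = 0.064 × 5.7 × 10^6 × 1.7 = 6.202 × 10^5 m³
Confined: ΔV_c = S × A × Δh_c = 1.7 × 10^-4 × 5.7 × 10^6 × 28 = 27130 m³
Total ΔV = 6.202 × 10^5 + 27130 = 6.473 × 10^5 m³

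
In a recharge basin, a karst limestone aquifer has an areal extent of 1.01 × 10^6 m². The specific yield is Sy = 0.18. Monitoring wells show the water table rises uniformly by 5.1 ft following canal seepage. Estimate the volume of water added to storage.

ΔV ≈ 2.83 × 10^5 m³

Δh = 5.1 ft = 1.554 m
ΔV = Sy × A × Δh = 0.18 × 1.01 × 10^6 m² × 1.554 m = 2.826 × 10^5 m³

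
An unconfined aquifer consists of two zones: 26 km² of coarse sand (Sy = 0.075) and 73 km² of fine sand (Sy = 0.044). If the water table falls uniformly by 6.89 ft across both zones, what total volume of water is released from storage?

A₁ = 26 km² = 2.6 × 10^7 m²; A₂ = 73 km² = 7.3 × 10^7 m²
Δh = 6.89 ft = 2.1 m
ΔV₁ = 0.075 × 2.6 × 10^7 × 2.1 = 4.095 × 10^6 m³
ΔV₂ = 0.044 × 7.3 × 10^7 × 2.1 = 6.745 × 10^6 m³
ΔV = ΔV₁ + ΔV₂ = 1.084 × 10^7 m³

ΔV ≈ 1.08 × 10^7 m³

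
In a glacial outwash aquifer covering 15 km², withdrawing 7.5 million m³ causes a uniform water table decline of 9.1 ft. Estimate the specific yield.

A = 15 km² = 1.5 × 10^7 m²
Δh = 9.1 ft = 2.774 m
ΔV = 7.5 million m³ = 7.5 × 10^6 m³
Sy = ΔV / (A × Δh) = 7.5 × 10^6 m³ / (1.5 × 10^7 m² × 2.774 m) = 0.1803

Sy ≈ 0.18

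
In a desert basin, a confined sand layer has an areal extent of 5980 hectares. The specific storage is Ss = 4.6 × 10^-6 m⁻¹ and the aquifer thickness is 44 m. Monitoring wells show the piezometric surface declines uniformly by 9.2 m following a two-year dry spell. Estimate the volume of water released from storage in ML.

ΔV ≈ 111 ML

S = Ss × b = 4.6 × 10^-6 m⁻¹ × 44 m = 2.024 × 10^-4
A = 5980 hectares = 5.98 × 10^7 m²
ΔV = S × A × Δh = 2.024 × 10^-4 × 5.98 × 10^7 m² × 9.2 m = 1.114 × 10^5 m³
ΔV = 1.114 × 10^5 m³ = 111.4 ML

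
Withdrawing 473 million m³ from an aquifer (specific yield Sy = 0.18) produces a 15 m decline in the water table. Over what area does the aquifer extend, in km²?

A ≈ 175 km²

ΔV = 473 million m³ = 4.73 × 10^8 m³
A = ΔV / (Sy × Δh) = 4.73 × 10^8 / (0.18 × 15) = 1.752 × 10^8 m²
A = 1.752 × 10^8 m² = 175.2 km²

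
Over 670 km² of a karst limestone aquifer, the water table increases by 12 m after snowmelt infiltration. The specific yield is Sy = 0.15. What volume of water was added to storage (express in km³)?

ΔV ≈ 1.21 km³

A = 670 km² = 6.7 × 10^8 m²
ΔV = Sy × A × Δh = 0.15 × 6.7 × 10^8 m² × 12 m = 1.206 × 10^9 m³
ΔV = 1.206 × 10^9 m³ = 1.206 km³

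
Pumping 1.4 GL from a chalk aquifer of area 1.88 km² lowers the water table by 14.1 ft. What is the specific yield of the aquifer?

Sy ≈ 0.17

A = 1.88 km² = 1.88 × 10^6 m²
Δh = 14.1 ft = 4.298 m
ΔV = 1.4 GL = 1.4 × 10^6 m³
Sy = ΔV / (A × Δh) = 1.4 × 10^6 m³ / (1.88 × 10^6 m² × 4.298 m) = 0.1733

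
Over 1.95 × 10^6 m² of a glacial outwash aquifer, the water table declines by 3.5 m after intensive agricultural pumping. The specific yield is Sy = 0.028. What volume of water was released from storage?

ΔV = Sy × A × Δh = 0.028 × 1.95 × 10^6 m² × 3.5 m = 1.911 × 10^5 m³

ΔV ≈ 1.91 × 10^5 m³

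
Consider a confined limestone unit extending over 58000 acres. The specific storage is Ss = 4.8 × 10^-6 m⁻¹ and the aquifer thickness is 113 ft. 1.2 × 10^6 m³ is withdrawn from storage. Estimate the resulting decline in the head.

b = 113 ft = 34.44 m
S = Ss × b = 4.8 × 10^-6 m⁻¹ × 34.44 m = 1.653 × 10^-4
A = 58000 acres = 2.347 × 10^8 m²
Δh = ΔV / (S × A) = 1.2 × 10^6 m³ / (1.653 × 10^-4 × 2.347 × 10^8 m²) = 30.92 m

Δh ≈ 30.9 m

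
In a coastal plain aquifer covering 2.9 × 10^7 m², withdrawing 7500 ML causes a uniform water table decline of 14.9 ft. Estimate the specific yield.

Sy ≈ 0.057

Δh = 14.9 ft = 4.542 m
ΔV = 7500 ML = 7.5 × 10^6 m³
Sy = ΔV / (A × Δh) = 7.5 × 10^6 m³ / (2.9 × 10^7 m² × 4.542 m) = 0.05695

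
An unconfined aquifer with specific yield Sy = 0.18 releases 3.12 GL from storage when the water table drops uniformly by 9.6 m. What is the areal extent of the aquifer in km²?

A ≈ 1.81 km²

ΔV = 3.12 GL = 3.12 × 10^6 m³
A = ΔV / (Sy × Δh) = 3.12 × 10^6 / (0.18 × 9.6) = 1.806 × 10^6 m²
A = 1.806 × 10^6 m² = 1.806 km²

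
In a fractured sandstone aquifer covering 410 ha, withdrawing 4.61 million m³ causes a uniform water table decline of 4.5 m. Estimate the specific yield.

Sy ≈ 0.25

A = 410 ha = 4.1 × 10^6 m²
ΔV = 4.61 million m³ = 4.61 × 10^6 m³
Sy = ΔV / (A × Δh) = 4.61 × 10^6 m³ / (4.1 × 10^6 m² × 4.5 m) = 0.2499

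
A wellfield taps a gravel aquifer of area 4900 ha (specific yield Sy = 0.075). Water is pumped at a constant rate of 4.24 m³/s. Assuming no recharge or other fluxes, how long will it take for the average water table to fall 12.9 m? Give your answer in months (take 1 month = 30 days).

A = 4900 ha = 4.9 × 10^7 m²
ΔV = Sy × A × Δh = 0.075 × 4.9 × 10^7 × 12.9 = 4.741 × 10^7 m³
Q = 4.24 m³/s = 3.663 × 10^5 m³/d
t = ΔV / Q = 4.741 × 10^7 m³ / 3.663 × 10^5 m³/d = 129.4 d
t = 129.4 d ≈ 4.314 months

t ≈ 4.31 months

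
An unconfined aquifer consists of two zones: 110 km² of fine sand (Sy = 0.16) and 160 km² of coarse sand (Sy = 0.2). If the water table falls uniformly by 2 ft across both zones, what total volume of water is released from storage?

ΔV ≈ 3.02 × 10^7 m³

A₁ = 110 km² = 1.1 × 10^8 m²; A₂ = 160 km² = 1.6 × 10^8 m²
Δh = 2 ft = 0.6096 m
ΔV₁ = 0.16 × 1.1 × 10^8 × 0.6096 = 1.073 × 10^7 m³
ΔV₂ = 0.2 × 1.6 × 10^8 × 0.6096 = 1.951 × 10^7 m³
ΔV = ΔV₁ + ΔV₂ = 3.024 × 10^7 m³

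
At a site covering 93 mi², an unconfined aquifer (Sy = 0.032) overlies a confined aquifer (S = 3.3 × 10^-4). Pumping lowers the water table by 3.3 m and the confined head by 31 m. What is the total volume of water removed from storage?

ΔV ≈ 2.79 × 10^7 m³

A = 93 mi² = 2.409 × 10^8 m²
Unconfined: ΔV_u = Sy × A × Δh_u = 0.032 × 2.409 × 10^8 × 3.3 = 2.544 × 10^7 m³
Confined: ΔV_c = S × A × Δh_c = 3.3 × 10^-4 × 2.409 × 10^8 × 31 = 2.464 × 10^6 m³
Total ΔV = 2.544 × 10^7 + 2.464 × 10^6 = 2.79 × 10^7 m³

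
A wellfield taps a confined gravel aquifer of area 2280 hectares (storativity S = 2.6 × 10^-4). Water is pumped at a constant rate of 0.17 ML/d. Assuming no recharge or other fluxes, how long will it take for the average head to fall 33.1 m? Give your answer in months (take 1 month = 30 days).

A = 2280 hectares = 2.28 × 10^7 m²
ΔV = S × A × Δh = 2.6 × 10^-4 × 2.28 × 10^7 × 33.1 = 1.962 × 10^5 m³
Q = 0.17 ML/d = 170 m³/d
t = ΔV / Q = 1.962 × 10^5 m³ / 170 m³/d = 1154 d
t = 1154 d ≈ 38.47 months

t ≈ 38.5 months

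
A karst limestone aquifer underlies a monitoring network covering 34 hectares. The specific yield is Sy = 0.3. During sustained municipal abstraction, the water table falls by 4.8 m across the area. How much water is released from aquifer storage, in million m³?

A = 34 hectares = 3.4 × 10^5 m²
ΔV = Sy × A × Δh = 0.3 × 3.4 × 10^5 m² × 4.8 m = 4.896 × 10^5 m³
ΔV = 4.896 × 10^5 m³ = 0.4896 million m³

ΔV ≈ 0.49 million m³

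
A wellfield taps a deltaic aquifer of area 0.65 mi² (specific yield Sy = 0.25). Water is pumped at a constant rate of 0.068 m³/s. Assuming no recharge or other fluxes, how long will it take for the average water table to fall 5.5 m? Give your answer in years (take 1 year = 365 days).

A = 0.65 mi² = 1.683 × 10^6 m²
ΔV = Sy × A × Δh = 0.25 × 1.683 × 10^6 × 5.5 = 2.315 × 10^6 m³
Q = 0.068 m³/s = 5875 m³/d
t = ΔV / Q = 2.315 × 10^6 m³ / 5875 m³/d = 394 d
t = 394 d ≈ 1.079 years

t ≈ 1.08 years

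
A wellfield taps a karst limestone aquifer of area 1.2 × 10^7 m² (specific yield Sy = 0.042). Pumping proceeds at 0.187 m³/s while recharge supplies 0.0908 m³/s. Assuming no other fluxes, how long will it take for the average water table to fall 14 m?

ΔV = Sy × A × Δh = 0.042 × 1.2 × 10^7 × 14 = 7.056 × 10^6 m³
Net withdrawal = 0.187 − 0.0908 = 0.0962 m³/s = 8312 m³/d
t = ΔV / Q = 7.056 × 10^6 m³ / 8312 m³/d = 848.9 d

t ≈ 849 days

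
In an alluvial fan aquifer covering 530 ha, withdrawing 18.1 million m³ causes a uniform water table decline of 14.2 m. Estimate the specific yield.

Sy ≈ 0.24

A = 530 ha = 5.3 × 10^6 m²
ΔV = 18.1 million m³ = 1.81 × 10^7 m³
Sy = ΔV / (A × Δh) = 1.81 × 10^7 m³ / (5.3 × 10^6 m² × 14.2 m) = 0.2405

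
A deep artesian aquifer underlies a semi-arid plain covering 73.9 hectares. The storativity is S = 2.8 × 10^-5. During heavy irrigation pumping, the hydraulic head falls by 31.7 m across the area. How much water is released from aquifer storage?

ΔV ≈ 656 m³

A = 73.9 hectares = 7.39 × 10^5 m²
ΔV = S × A × Δh = 2.8 × 10^-5 × 7.39 × 10^5 m² × 31.7 m = 655.9 m³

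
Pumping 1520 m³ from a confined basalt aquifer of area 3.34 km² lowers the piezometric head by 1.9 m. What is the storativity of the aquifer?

S ≈ 2.4 × 10^-4

A = 3.34 km² = 3.34 × 10^6 m²
S = ΔV / (A × Δh) = 1520 m³ / (3.34 × 10^6 m² × 1.9 m) = 2.395 × 10^-4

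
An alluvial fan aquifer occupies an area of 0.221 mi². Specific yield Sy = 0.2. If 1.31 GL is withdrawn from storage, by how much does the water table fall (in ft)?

Δh ≈ 37.5 ft

A = 0.221 mi² = 5.724 × 10^5 m²
ΔV = 1.31 GL = 1.31 × 10^6 m³
Δh = ΔV / (Sy × A) = 1.31 × 10^6 m³ / (0.2 × 5.724 × 10^5 m²) = 11.44 m
Δh = 11.44 m = 37.54 ft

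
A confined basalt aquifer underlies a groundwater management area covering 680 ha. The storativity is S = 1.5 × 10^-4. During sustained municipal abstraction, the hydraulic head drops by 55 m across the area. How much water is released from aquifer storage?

A = 680 ha = 6.8 × 10^6 m²
ΔV = S × A × Δh = 1.5 × 10^-4 × 6.8 × 10^6 m² × 55 m = 56100 m³

ΔV ≈ 56100 m³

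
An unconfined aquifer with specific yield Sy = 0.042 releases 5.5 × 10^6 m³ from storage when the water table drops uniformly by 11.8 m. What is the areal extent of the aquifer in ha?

A = ΔV / (Sy × Δh) = 5.5 × 10^6 / (0.042 × 11.8) = 1.11 × 10^7 m²
A = 1.11 × 10^7 m² = 1110 ha

A ≈ 1110 ha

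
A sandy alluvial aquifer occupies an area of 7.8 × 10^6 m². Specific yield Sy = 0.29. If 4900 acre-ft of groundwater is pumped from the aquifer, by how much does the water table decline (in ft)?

ΔV = 4900 acre-ft = 6.044 × 10^6 m³
Δh = ΔV / (Sy × A) = 6.044 × 10^6 m³ / (0.29 × 7.8 × 10^6 m²) = 2.672 m
Δh = 2.672 m = 8.766 ft

Δh ≈ 8.77 ft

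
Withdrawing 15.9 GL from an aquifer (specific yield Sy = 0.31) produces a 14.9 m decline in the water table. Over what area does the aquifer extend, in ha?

ΔV = 15.9 GL = 1.59 × 10^7 m³
A = ΔV / (Sy × Δh) = 1.59 × 10^7 / (0.31 × 14.9) = 3.442 × 10^6 m²
A = 3.442 × 10^6 m² = 344.2 ha

A ≈ 344 ha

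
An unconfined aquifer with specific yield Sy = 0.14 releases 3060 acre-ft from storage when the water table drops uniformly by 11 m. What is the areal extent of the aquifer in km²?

ΔV = 3060 acre-ft = 3.774 × 10^6 m³
A = ΔV / (Sy × Δh) = 3.774 × 10^6 / (0.14 × 11) = 2.451 × 10^6 m²
A = 2.451 × 10^6 m² = 2.451 km²

A ≈ 2.45 km²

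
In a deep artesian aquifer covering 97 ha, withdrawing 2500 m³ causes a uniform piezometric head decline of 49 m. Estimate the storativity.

S ≈ 5.3 × 10^-5

A = 97 ha = 9.7 × 10^5 m²
S = ΔV / (A × Δh) = 2500 m³ / (9.7 × 10^5 m² × 49 m) = 5.26 × 10^-5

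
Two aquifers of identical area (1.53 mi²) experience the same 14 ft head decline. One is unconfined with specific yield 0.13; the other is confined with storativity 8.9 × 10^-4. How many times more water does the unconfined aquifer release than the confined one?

A = 1.53 mi² = 3.963 × 10^6 m²
Δh = 14 ft = 4.267 m
Unconfined: ΔV_u = Sy × A × Δh = 0.13 × 3.963 × 10^6 × 4.267 = 2.198 × 10^6 m³
Confined: ΔV_c = S × A × Δh = 8.9 × 10^-4 × 3.963 × 10^6 × 4.267 = 15050 m³
Ratio = ΔV_u / ΔV_c = Sy / S = 0.13 / 8.9 × 10^-4 = 146.1

ΔV_u / ΔV_c ≈ 146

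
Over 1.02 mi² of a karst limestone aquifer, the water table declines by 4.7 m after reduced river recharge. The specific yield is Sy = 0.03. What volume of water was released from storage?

ΔV ≈ 3.72 × 10^5 m³

A = 1.02 mi² = 2.642 × 10^6 m²
ΔV = Sy × A × Δh = 0.03 × 2.642 × 10^6 m² × 4.7 m = 3.725 × 10^5 m³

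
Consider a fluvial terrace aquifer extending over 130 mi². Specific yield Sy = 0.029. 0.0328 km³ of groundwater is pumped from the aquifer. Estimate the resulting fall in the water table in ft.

Δh ≈ 11 ft

A = 130 mi² = 3.367 × 10^8 m²
ΔV = 0.0328 km³ = 3.28 × 10^7 m³
Δh = ΔV / (Sy × A) = 3.28 × 10^7 m³ / (0.029 × 3.367 × 10^8 m²) = 3.359 m
Δh = 3.359 m = 11.02 ft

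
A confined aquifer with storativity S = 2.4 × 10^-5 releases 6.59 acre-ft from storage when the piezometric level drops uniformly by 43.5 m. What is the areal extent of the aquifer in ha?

ΔV = 6.59 acre-ft = 8129 m³
A = ΔV / (S × Δh) = 8129 / (2.4 × 10^-5 × 43.5) = 7.786 × 10^6 m²
A = 7.786 × 10^6 m² = 778.6 ha

A ≈ 779 ha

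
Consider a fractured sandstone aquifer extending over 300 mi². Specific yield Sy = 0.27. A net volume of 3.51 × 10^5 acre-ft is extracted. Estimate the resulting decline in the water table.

Δh ≈ 2.06 m

A = 300 mi² = 7.77 × 10^8 m²
ΔV = 3.51 × 10^5 acre-ft = 4.33 × 10^8 m³
Δh = ΔV / (Sy × A) = 4.33 × 10^8 m³ / (0.27 × 7.77 × 10^8 m²) = 2.064 m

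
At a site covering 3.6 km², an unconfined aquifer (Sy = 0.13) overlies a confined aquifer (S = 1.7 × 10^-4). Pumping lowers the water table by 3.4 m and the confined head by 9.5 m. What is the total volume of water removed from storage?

A = 3.6 km² = 3.6 × 10^6 m²
Unconfined: ΔV_u = Sy × A × Δh_u = 0.13 × 3.6 × 10^6 × 3.4 = 1.591 × 10^6 m³
Confined: ΔV_c = S × A × Δh_c = 1.7 × 10^-4 × 3.6 × 10^6 × 9.5 = 5814 m³
Total ΔV = 1.591 × 10^6 + 5814 = 1.597 × 10^6 m³

ΔV ≈ 1.6 × 10^6 m³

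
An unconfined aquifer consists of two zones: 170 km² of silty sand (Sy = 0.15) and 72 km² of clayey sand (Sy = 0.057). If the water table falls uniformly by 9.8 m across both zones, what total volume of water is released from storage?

A₁ = 170 km² = 1.7 × 10^8 m²; A₂ = 72 km² = 7.2 × 10^7 m²
ΔV₁ = 0.15 × 1.7 × 10^8 × 9.8 = 2.499 × 10^8 m³
ΔV₂ = 0.057 × 7.2 × 10^7 × 9.8 = 4.022 × 10^7 m³
ΔV = ΔV₁ + ΔV₂ = 2.901 × 10^8 m³

ΔV ≈ 2.9 × 10^8 m³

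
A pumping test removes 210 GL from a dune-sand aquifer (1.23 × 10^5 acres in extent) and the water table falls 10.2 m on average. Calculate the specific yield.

Sy ≈ 0.041

A = 1.23 × 10^5 acres = 4.978 × 10^8 m²
ΔV = 210 GL = 2.1 × 10^8 m³
Sy = ΔV / (A × Δh) = 2.1 × 10^8 m³ / (4.978 × 10^8 m² × 10.2 m) = 0.04136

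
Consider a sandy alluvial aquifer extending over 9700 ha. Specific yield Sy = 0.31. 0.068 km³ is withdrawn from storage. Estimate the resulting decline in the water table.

A = 9700 ha = 9.7 × 10^7 m²
ΔV = 0.068 km³ = 6.8 × 10^7 m³
Δh = ΔV / (Sy × A) = 6.8 × 10^7 m³ / (0.31 × 9.7 × 10^7 m²) = 2.261 m

Δh ≈ 2.26 m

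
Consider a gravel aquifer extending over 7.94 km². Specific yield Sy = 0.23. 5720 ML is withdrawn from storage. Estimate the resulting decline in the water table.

A = 7.94 km² = 7.94 × 10^6 m²
ΔV = 5720 ML = 5.72 × 10^6 m³
Δh = ΔV / (Sy × A) = 5.72 × 10^6 m³ / (0.23 × 7.94 × 10^6 m²) = 3.132 m

Δh ≈ 3.13 m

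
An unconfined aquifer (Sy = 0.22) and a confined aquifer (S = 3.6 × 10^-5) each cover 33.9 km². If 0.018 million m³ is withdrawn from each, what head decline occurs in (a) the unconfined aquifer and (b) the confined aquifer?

Δh_u ≈ 0.00241 m; Δh_c ≈ 14.7 m

A = 33.9 km² = 3.39 × 10^7 m²
ΔV = 0.018 million m³ = 18000 m³
Unconfined: Δh_u = ΔV/(Sy·A) = 18000/(0.22 × 3.39 × 10^7) = 0.002414 m
Confined: Δh_c = ΔV/(S·A) = 18000/(3.6 × 10^-5 × 3.39 × 10^7) = 14.75 m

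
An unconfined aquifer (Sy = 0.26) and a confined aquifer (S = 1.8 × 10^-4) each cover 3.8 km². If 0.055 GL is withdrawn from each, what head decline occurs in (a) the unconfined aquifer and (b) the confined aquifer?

A = 3.8 km² = 3.8 × 10^6 m²
ΔV = 0.055 GL = 55000 m³
Unconfined: Δh_u = ΔV/(Sy·A) = 55000/(0.26 × 3.8 × 10^6) = 0.05567 m
Confined: Δh_c = ΔV/(S·A) = 55000/(1.8 × 10^-4 × 3.8 × 10^6) = 80.41 m

Δh_u ≈ 0.0557 m; Δh_c ≈ 80.4 m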